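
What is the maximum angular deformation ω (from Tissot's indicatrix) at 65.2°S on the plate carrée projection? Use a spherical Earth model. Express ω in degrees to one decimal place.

Plate carrée maps x = Rλ, y = Rφ. The meridian scale is h = 1 and the parallel scale is k = 1/cos φ = sec φ.
At 65.2°: h = 1.000, k = 2.384; principal scales a = 2.384, b = 1.000.
sin(ω/2) = (a − b)/(a + b) = 1.384/3.384 = 0.4090, so ω = 2 arcsin(0.4090) ≈ 48.3°.

48.3°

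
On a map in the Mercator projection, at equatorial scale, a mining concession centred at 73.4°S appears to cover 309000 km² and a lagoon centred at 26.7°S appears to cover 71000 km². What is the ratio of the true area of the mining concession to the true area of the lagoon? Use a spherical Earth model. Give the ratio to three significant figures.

0.445

Mercator's areal exaggeration is sec²φ; hence true area = (apparent area) · cos²φ.
True area of mining concession: 309000 × cos²(73.4°) = 309000 × 0.08162 = 25220 km².
True area of lagoon: 71000 × cos²(26.7°) = 71000 × 0.7981 = 56670 km².
Ratio = 25220 / 56670 ≈ 0.445.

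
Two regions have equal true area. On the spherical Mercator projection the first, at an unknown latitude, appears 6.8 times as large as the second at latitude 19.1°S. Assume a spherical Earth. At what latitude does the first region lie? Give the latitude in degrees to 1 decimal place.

68.8°

For equal true areas on Mercator, apparent areas scale as sec²φ, so the ratio is cos²φ₂ / cos²φ₁.
cos²φ₂ / cos²φ₁ = 6.8  ⇒  cos φ₁ = cos 19.1° / √6.8 = 0.9449/2.608 = 0.3624.
φ₁ = arccos(0.3624) ≈ 68.8°.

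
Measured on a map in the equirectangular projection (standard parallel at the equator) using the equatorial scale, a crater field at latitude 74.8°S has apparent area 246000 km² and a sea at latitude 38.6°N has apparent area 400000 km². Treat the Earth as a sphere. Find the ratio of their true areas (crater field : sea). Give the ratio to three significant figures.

0.206

Plate carrée has h = 1 and k = sec φ, giving areal scale sec φ; true area = (apparent area) · cos φ.
True area of crater field: 246000 × cos(74.8°) = 246000 × 0.2622 = 64500 km².
True area of sea: 400000 × cos(38.6°) = 400000 × 0.7815 = 312600 km².
Ratio = 64500 / 312600 ≈ 0.206.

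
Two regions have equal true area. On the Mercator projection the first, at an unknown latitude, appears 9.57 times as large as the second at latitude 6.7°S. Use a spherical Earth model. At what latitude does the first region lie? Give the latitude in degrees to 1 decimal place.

71.3°

Mercator areal scale is sec²φ, so apparent-area ratio = sec²φ₁ / sec²φ₂ = cos²φ₂ / cos²φ₁.
cos²φ₂ / cos²φ₁ = 9.57  ⇒  cos φ₁ = cos 6.7° / √9.57 = 0.9932/3.094 = 0.3210.
φ₁ = arccos(0.3210) ≈ 71.3°.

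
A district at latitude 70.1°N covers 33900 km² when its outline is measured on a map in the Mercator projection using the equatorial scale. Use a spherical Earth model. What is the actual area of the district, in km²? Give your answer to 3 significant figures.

The Mercator projection is conformal; its linear scale factor is the same in every direction and equals sec φ = 1/cos φ.
Areal scale = k² = sec²φ = 1/cos²(70.1°) = 1/0.3404² = 8.631.
True area = apparent / (areal scale) = 33900 / 8.631 ≈ 3930 km².

3930 km²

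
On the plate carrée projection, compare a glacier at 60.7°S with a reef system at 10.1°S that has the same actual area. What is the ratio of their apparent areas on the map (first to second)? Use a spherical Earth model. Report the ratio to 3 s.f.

2.01

In the plate carrée (x = Rλ, y = Rφ), meridians are true-scale (h = 1) and parallels are stretched by k = sec φ.
Areal scale at 60.7°: h·k = 1.000 × 2.043 = 2.043.
Areal scale at 10.1°: h·k = 1.000 × 1.016 = 1.016.
Ratio = 2.043/1.016 ≈ 2.01.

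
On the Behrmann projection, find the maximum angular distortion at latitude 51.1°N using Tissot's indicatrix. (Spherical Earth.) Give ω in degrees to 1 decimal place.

36.2°

Behrmann is a cylindrical equal-area projection with standard parallels at ±30°. Cylindrical equal-area (φ₀ = 30°): h = cos φ / cos 30° along meridians, k = cos 30° / cos φ along parallels; h·k = 1.
At 51.1°: h = 0.7251, k = 1.379; principal scales a = 1.379, b = 0.7251.
sin(ω/2) = (a − b)/(a + b) = 0.6540/2.104 = 0.3108, so ω = 2 arcsin(0.3108) ≈ 36.2°.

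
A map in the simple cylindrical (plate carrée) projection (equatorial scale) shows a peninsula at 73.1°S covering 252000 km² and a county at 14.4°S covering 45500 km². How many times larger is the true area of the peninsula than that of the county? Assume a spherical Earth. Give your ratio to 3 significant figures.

Plate carrée has h = 1 and k = sec φ, giving areal scale sec φ; true area = (apparent area) · cos φ.
True area of peninsula: 252000 × cos(73.1°) = 252000 × 0.2907 = 73260 km².
True area of county: 45500 × cos(14.4°) = 45500 × 0.9686 = 44070 km².
Ratio = 73260 / 44070 ≈ 1.66.

1.66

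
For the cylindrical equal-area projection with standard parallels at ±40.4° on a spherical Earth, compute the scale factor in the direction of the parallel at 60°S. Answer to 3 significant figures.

A cylindrical equal-area projection with standard parallel φ₀ has meridian scale h = cos φ / cos φ₀ and parallel scale k = cos φ₀ / cos φ (so areas are preserved, h·k = 1).
k = cos 40.4° / cos 60° = 0.7615/0.5000 = 1.523.

1.52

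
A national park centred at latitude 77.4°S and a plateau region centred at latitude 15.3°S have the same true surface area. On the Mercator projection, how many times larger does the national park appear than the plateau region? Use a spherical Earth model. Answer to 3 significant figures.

Mercator is conformal with k = sec φ, so areal scale = k² = sec²φ.
At 77.4°: sec²(77.4°) = 1/0.2181² = 21.01.
At 15.3°: sec²(15.3°) = 1/0.9646² = 1.075.
Ratio = 21.01/1.075 = cos²(15.3°)/cos²(77.4°) ≈ 19.6.

19.6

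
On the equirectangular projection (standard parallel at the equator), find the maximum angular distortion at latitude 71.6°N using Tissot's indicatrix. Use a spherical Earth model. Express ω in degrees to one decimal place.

62.7°

In the plate carrée (x = Rλ, y = Rφ), meridians are true-scale (h = 1) and parallels are stretched by k = sec φ.
At 71.6°: h = 1.000, k = 3.168; principal scales a = 3.168, b = 1.000.
sin(ω/2) = (a − b)/(a + b) = 2.168/4.168 = 0.5202, so ω = 2 arcsin(0.5202) ≈ 62.7°.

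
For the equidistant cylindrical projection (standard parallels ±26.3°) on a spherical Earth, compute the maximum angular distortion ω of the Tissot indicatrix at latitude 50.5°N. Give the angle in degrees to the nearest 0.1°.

With standard parallel φ₀ = 26.3°, the equirectangular projection gives x = Rλ cos φ₀, y = Rφ, so h = 1 and k = cos 26.3° / cos φ.
At 50.5°: h = 1.000, k = 1.409; principal scales a = 1.409, b = 1.000.
sin(ω/2) = (a − b)/(a + b) = 0.4094/2.409 = 0.1699, so ω = 2 arcsin(0.1699) ≈ 19.6°.

19.6°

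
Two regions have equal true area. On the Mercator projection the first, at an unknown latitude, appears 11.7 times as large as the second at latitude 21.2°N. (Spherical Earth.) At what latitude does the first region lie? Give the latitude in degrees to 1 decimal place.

Mercator areal scale is sec²φ, so apparent-area ratio = sec²φ₁ / sec²φ₂ = cos²φ₂ / cos²φ₁.
cos²φ₂ / cos²φ₁ = 11.7  ⇒  cos φ₁ = cos 21.2° / √11.7 = 0.9323/3.421 = 0.2726.
φ₁ = arccos(0.2726) ≈ 74.2°.

74.2°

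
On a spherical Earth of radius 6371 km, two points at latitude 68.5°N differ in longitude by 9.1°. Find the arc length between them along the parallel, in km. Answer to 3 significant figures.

Arc length along a parallel = R cos φ · Δλ (with Δλ in radians).
= 6371 × cos 68.5° × (9.1° × π/180) = 6371 × 0.3665 × 0.1588 ≈ 371 km.

371 km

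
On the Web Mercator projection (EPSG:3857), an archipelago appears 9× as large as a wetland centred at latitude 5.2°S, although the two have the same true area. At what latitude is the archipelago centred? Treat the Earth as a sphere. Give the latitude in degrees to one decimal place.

70.6°

Mercator areal scale is sec²φ, so apparent-area ratio = sec²φ₁ / sec²φ₂ = cos²φ₂ / cos²φ₁.
cos²φ₂ / cos²φ₁ = 9  ⇒  cos φ₁ = cos 5.2° / √9 = 0.9959/3.000 = 0.3320.
φ₁ = arccos(0.3320) ≈ 70.6°.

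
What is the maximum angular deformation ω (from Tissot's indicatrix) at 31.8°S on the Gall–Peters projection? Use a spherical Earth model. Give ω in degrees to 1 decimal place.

Gall–Peters is a cylindrical equal-area projection with standard parallels at ±45°. Cylindrical equal-area (φ₀ = 45°): h = cos φ / cos 45° along meridians, k = cos 45° / cos φ along parallels; h·k = 1.
At 31.8°: h = 1.202, k = 0.8320; principal scales a = 1.202, b = 0.8320.
sin(ω/2) = (a − b)/(a + b) = 0.3699/2.034 = 0.1819, so ω = 2 arcsin(0.1819) ≈ 21.0°.

21.0°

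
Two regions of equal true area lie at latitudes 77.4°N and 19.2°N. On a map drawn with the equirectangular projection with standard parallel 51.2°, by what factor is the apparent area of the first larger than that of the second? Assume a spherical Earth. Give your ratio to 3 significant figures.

4.33

In the equirectangular projection with standard parallel φ₀ = 51.2° (x = Rλ cos φ₀, y = Rφ), meridians are true-scale (h = 1) and the parallel scale is k = cos φ₀ / cos φ.
Areal scale at 77.4°: h·k = 1.000 × 2.872 = 2.872.
Areal scale at 19.2°: h·k = 1.000 × 0.6635 = 0.6635.
Ratio = 2.872/0.6635 ≈ 4.33.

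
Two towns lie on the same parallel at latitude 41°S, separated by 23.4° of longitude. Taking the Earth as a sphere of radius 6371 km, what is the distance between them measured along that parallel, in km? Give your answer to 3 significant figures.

1960 km

Arc length along a parallel = R cos φ · Δλ (with Δλ in radians).
= 6371 × cos 41° × (23.4° × π/180) = 6371 × 0.7547 × 0.4084 ≈ 1960 km.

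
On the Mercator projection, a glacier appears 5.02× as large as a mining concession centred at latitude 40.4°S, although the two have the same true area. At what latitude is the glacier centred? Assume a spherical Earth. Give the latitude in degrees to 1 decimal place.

For equal true areas on Mercator, apparent areas scale as sec²φ, so the ratio is cos²φ₂ / cos²φ₁.
cos²φ₂ / cos²φ₁ = 5.02  ⇒  cos φ₁ = cos 40.4° / √5.02 = 0.7615/2.241 = 0.3399.
φ₁ = arccos(0.3399) ≈ 70.1°.

70.1°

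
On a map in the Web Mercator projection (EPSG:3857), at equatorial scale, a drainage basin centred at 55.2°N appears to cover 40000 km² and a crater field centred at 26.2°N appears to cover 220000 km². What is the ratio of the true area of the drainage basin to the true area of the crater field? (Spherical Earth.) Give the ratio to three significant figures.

Since Mercator area scale is 1/cos²φ, the true area equals the apparent area multiplied by cos²φ.
True area of drainage basin: 40000 × cos²(55.2°) = 40000 × 0.3257 = 13030 km².
True area of crater field: 220000 × cos²(26.2°) = 220000 × 0.8051 = 177100 km².
Ratio = 13030 / 177100 ≈ 0.0736.

0.0736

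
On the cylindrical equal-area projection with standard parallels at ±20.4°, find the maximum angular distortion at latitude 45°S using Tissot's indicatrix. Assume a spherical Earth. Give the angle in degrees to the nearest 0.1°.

For cylindrical equal-area with standard parallel φ₀, h = cos φ / cos φ₀ and k = cos φ₀ / cos φ, so h·k = 1.
At 45°: h = 0.7544, k = 1.326; principal scales a = 1.326, b = 0.7544.
sin(ω/2) = (a − b)/(a + b) = 0.5711/2.080 = 0.2746, so ω = 2 arcsin(0.2746) ≈ 31.9°.

31.9°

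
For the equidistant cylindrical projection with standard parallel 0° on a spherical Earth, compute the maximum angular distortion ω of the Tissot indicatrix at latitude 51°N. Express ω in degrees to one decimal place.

Plate carrée maps x = Rλ, y = Rφ. The meridian scale is h = 1 and the parallel scale is k = 1/cos φ = sec φ.
At 51°: h = 1.000, k = 1.589; principal scales a = 1.589, b = 1.000.
sin(ω/2) = (a − b)/(a + b) = 0.5890/2.589 = 0.2275, so ω = 2 arcsin(0.2275) ≈ 26.3°.

26.3°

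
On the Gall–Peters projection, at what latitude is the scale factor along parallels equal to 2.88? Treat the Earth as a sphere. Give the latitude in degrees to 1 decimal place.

75.8°

The Gall–Peters projection is cylindrical equal-area with φ₀ = 45°. Cylindrical equal-area (φ₀ = 45°): h = cos φ / cos 45° along meridians, k = cos 45° / cos φ along parallels; h·k = 1.
k = cos φ₀ / cos φ = 2.88  ⇒  cos φ = cos 45° / 2.88 = 0.2455.
φ = arccos(0.2455) ≈ 75.8°.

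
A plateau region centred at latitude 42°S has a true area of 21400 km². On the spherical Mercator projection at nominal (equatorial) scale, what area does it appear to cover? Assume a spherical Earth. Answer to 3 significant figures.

For Mercator, h = k = sec φ (a conformal cylindrical projection has a single point scale, 1/cos φ).
Areal scale = k² = sec²φ = 1/cos²(42°) = 1/0.7431² = 1.811.
Apparent area = 21400 × 1.811 ≈ 38700 km².

38700 km²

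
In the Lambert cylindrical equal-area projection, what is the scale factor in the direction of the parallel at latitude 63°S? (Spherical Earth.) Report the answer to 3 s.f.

2.20

The Lambert cylindrical equal-area projection is the cylindrical equal-area projection with its standard parallel at the equator (φ₀ = 0). Cylindrical equal-area (φ₀ = 0°): h = cos φ / cos 0° along meridians, k = cos 0° / cos φ along parallels; h·k = 1.
k = cos 0° / cos 63° = 1.000/0.4540 = 2.203.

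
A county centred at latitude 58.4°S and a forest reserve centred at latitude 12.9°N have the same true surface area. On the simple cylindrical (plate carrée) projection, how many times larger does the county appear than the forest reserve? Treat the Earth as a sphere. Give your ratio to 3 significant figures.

1.86

Plate carrée maps x = Rλ, y = Rφ. The meridian scale is h = 1 and the parallel scale is k = 1/cos φ = sec φ.
Areal scale at 58.4°: h·k = 1.000 × 1.908 = 1.908.
Areal scale at 12.9°: h·k = 1.000 × 1.026 = 1.026.
Ratio = 1.908/1.026 ≈ 1.86.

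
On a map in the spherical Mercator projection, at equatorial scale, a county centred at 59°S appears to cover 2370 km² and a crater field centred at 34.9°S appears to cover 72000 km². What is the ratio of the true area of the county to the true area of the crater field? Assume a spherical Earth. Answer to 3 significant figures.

Since Mercator area scale is 1/cos²φ, the true area equals the apparent area multiplied by cos²φ.
True area of county: 2370 × cos²(59°) = 2370 × 0.2653 = 628.7 km².
True area of crater field: 72000 × cos²(34.9°) = 72000 × 0.6726 = 48430 km².
Ratio = 628.7 / 48430 ≈ 0.0130.

0.0130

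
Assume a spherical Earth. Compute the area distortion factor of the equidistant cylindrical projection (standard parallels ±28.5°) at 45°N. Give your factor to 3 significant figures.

With standard parallel φ₀ = 28.5°, the equirectangular projection gives x = Rλ cos φ₀, y = Rφ, so h = 1 and k = cos 28.5° / cos φ.
Areal scale = h·k = 1 × cos φ₀ / cos φ; at 45°, h = 1.000, k = 1.243, so h·k = 1.243.

1.24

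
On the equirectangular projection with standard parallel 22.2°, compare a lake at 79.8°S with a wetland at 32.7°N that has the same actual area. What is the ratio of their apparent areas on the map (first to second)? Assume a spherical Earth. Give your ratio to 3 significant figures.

4.75

With standard parallel φ₀ = 22.2°, the equirectangular projection gives x = Rλ cos φ₀, y = Rφ, so h = 1 and k = cos 22.2° / cos φ.
Areal scale at 79.8°: h·k = 1.000 × 5.228 = 5.228.
Areal scale at 32.7°: h·k = 1.000 × 1.100 = 1.100.
Ratio = 5.228/1.100 ≈ 4.75.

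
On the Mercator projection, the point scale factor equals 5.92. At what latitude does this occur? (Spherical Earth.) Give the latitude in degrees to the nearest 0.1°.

Mercator scale is k = sec φ = 1/cos φ.
1/cos φ = 5.92  ⇒  cos φ = 0.1689  ⇒  φ = arccos(0.1689) ≈ 80.3°.

80.3°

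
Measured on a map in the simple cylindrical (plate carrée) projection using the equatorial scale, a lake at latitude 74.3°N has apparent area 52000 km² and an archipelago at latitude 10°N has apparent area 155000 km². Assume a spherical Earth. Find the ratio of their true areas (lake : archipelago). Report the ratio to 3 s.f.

Plate carrée has h = 1 and k = sec φ, giving areal scale sec φ; true area = (apparent area) · cos φ.
True area of lake: 52000 × cos(74.3°) = 52000 × 0.2706 = 14070 km².
True area of archipelago: 155000 × cos(10°) = 155000 × 0.9848 = 152600 km².
Ratio = 14070 / 152600 ≈ 0.0922.

0.0922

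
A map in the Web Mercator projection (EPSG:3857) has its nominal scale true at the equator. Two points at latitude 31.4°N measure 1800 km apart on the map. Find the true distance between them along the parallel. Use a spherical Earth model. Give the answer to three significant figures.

Mercator is conformal, so the point scale is isotropic: h = k = sec φ = 1/cos φ.
Along the parallel at 31.4°, map distances are exaggerated by k = sec 31.4° = 1.172.
True distance = 1800 / 1.172 = 1800 × cos 31.4° ≈ 1540 km.

1540 km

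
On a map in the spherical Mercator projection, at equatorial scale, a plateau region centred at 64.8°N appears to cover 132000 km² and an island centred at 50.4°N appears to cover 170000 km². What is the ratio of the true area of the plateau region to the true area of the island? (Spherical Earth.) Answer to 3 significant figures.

Since Mercator area scale is 1/cos²φ, the true area equals the apparent area multiplied by cos²φ.
True area of plateau region: 132000 × cos²(64.8°) = 132000 × 0.1813 = 23930 km².
True area of island: 170000 × cos²(50.4°) = 170000 × 0.4063 = 69070 km².
Ratio = 23930 / 69070 ≈ 0.346.

0.346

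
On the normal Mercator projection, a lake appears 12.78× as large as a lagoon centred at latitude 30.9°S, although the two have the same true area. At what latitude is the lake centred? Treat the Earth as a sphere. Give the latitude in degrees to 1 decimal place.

For equal true areas on Mercator, apparent areas scale as sec²φ, so the ratio is cos²φ₂ / cos²φ₁.
cos²φ₂ / cos²φ₁ = 12.78  ⇒  cos φ₁ = cos 30.9° / √12.78 = 0.8581/3.575 = 0.2400.
φ₁ = arccos(0.2400) ≈ 76.1°.

76.1°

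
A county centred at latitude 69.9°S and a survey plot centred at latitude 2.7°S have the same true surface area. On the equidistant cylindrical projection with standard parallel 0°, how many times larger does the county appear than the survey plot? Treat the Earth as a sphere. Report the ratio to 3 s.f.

2.91

Plate carrée maps x = Rλ, y = Rφ. The meridian scale is h = 1 and the parallel scale is k = 1/cos φ = sec φ.
Areal scale at 69.9°: h·k = 1.000 × 2.910 = 2.910.
Areal scale at 2.7°: h·k = 1.000 × 1.001 = 1.001.
Ratio = 2.910/1.001 ≈ 2.91.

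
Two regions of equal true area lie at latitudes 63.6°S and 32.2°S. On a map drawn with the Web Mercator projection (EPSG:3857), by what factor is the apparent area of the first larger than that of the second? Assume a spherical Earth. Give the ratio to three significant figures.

3.62

Mercator is conformal with k = sec φ, so areal scale = k² = sec²φ.
At 63.6°: sec²(63.6°) = 1/0.4446² = 5.058.
At 32.2°: sec²(32.2°) = 1/0.8462² = 1.397.
Ratio = 5.058/1.397 = cos²(32.2°)/cos²(63.6°) ≈ 3.62.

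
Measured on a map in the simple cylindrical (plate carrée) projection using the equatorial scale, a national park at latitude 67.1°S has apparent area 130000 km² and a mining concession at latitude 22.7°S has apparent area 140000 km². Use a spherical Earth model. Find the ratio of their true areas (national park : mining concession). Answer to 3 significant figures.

0.392

On the plate carrée, areal scale = h·k = 1 × sec φ, so true area = apparent × cos φ.
True area of national park: 130000 × cos(67.1°) = 130000 × 0.3891 = 50590 km².
True area of mining concession: 140000 × cos(22.7°) = 140000 × 0.9225 = 129200 km².
Ratio = 50590 / 129200 ≈ 0.392.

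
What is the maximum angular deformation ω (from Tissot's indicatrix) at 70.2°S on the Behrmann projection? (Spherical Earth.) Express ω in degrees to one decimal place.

94.6°

The Behrmann projection is cylindrical equal-area with φ₀ = 30°. A cylindrical equal-area projection with standard parallel φ₀ has meridian scale h = cos φ / cos φ₀ and parallel scale k = cos φ₀ / cos φ (so areas are preserved, h·k = 1).
At 70.2°: h = 0.3911, k = 2.557; principal scales a = 2.557, b = 0.3911.
sin(ω/2) = (a − b)/(a + b) = 2.165/2.948 = 0.7346, so ω = 2 arcsin(0.7346) ≈ 94.6°.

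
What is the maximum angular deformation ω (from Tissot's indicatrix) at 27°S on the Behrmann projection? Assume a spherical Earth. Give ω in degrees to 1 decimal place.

3.3°

Behrmann is a cylindrical equal-area projection with standard parallels at ±30°. For cylindrical equal-area with standard parallel φ₀, h = cos φ / cos φ₀ and k = cos φ₀ / cos φ, so h·k = 1.
At 27°: h = 1.029, k = 0.9720; principal scales a = 1.029, b = 0.9720.
sin(ω/2) = (a − b)/(a + b) = 0.05688/2.001 = 0.02843, so ω = 2 arcsin(0.02843) ≈ 3.3°.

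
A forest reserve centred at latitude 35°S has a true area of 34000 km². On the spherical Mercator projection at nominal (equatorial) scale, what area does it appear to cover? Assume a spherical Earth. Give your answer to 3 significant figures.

50700 km²

The Mercator projection is conformal; its linear scale factor is the same in every direction and equals sec φ = 1/cos φ.
Areal scale = k² = sec²φ = 1/cos²(35°) = 1/0.8192² = 1.490.
Apparent area = 34000 × 1.490 ≈ 50700 km².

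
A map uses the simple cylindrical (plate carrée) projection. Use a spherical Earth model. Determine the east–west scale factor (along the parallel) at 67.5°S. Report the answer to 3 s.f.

In the plate carrée (x = Rλ, y = Rφ), meridians are true-scale (h = 1) and parallels are stretched by k = sec φ.
k = 1/cos 67.5° = 1/0.3827 = 2.613.

2.61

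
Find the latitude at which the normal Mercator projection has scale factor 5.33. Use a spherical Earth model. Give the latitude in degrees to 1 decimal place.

Mercator scale is k = sec φ = 1/cos φ.
1/cos φ = 5.33  ⇒  cos φ = 0.1876  ⇒  φ = arccos(0.1876) ≈ 79.2°.

79.2°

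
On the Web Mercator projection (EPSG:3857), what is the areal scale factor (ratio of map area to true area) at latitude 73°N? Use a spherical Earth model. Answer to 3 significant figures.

11.7

The Mercator projection is conformal; its linear scale factor is the same in every direction and equals sec φ = 1/cos φ.
Areal scale = k² = sec²φ = 1/cos²(73°) = 1/0.2924² = 11.70.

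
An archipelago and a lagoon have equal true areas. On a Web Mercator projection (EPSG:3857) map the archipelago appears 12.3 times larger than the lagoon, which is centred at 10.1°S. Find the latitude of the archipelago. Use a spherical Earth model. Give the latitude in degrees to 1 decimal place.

Mercator areal scale is sec²φ, so apparent-area ratio = sec²φ₁ / sec²φ₂ = cos²φ₂ / cos²φ₁.
cos²φ₂ / cos²φ₁ = 12.3  ⇒  cos φ₁ = cos 10.1° / √12.3 = 0.9845/3.507 = 0.2807.
φ₁ = arccos(0.2807) ≈ 73.7°.

73.7°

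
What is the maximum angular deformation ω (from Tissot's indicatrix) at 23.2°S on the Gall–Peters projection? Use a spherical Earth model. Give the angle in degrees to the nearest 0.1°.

Gall–Peters is a cylindrical equal-area projection with standard parallels at ±45°. For cylindrical equal-area with standard parallel φ₀, h = cos φ / cos φ₀ and k = cos φ₀ / cos φ, so h·k = 1.
At 23.2°: h = 1.300, k = 0.7693; principal scales a = 1.300, b = 0.7693.
sin(ω/2) = (a − b)/(a + b) = 0.5305/2.069 = 0.2564, so ω = 2 arcsin(0.2564) ≈ 29.7°.

29.7°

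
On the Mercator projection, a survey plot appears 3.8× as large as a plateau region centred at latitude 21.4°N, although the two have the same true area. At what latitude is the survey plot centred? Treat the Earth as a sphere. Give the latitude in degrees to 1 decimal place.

61.5°

On Mercator, (apparent₁)/(apparent₂) = sec²φ₁ / sec²φ₂ when true areas are equal.
cos²φ₂ / cos²φ₁ = 3.8  ⇒  cos φ₁ = cos 21.4° / √3.8 = 0.9311/1.949 = 0.4776.
φ₁ = arccos(0.4776) ≈ 61.5°.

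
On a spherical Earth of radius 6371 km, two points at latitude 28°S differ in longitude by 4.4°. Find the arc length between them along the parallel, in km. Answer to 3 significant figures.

432 km

Arc length along a parallel = R cos φ · Δλ (with Δλ in radians).
= 6371 × cos 28° × (4.4° × π/180) = 6371 × 0.8829 × 0.07679 ≈ 432 km.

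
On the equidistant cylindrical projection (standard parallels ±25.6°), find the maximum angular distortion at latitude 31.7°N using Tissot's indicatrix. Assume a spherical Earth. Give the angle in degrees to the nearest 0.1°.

With standard parallel φ₀ = 25.6°, the equirectangular projection gives x = Rλ cos φ₀, y = Rφ, so h = 1 and k = cos 25.6° / cos φ.
At 31.7°: h = 1.000, k = 1.060; principal scales a = 1.060, b = 1.000.
sin(ω/2) = (a − b)/(a + b) = 0.05997/2.060 = 0.02911, so ω = 2 arcsin(0.02911) ≈ 3.3°.

3.3°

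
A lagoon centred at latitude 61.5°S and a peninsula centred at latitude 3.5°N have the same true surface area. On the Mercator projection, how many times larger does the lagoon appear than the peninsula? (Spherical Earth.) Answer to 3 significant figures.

On Mercator, area is exaggerated by sec²φ = 1/cos²φ.
At 61.5°: sec²(61.5°) = 1/0.4772² = 4.392.
At 3.5°: sec²(3.5°) = 1/0.9981² = 1.004.
Ratio = 4.392/1.004 = cos²(3.5°)/cos²(61.5°) ≈ 4.38.

4.38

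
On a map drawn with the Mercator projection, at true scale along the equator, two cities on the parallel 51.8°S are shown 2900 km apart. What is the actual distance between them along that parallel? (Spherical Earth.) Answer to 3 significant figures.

1790 km

Mercator is conformal, so the point scale is isotropic: h = k = sec φ = 1/cos φ.
Along the parallel at 51.8°, map distances are exaggerated by k = sec 51.8° = 1.617.
True distance = 2900 / 1.617 = 2900 × cos 51.8° ≈ 1790 km.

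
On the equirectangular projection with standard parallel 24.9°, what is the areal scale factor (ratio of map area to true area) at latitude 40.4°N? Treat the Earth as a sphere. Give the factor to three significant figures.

1.19

The equidistant cylindrical projection with φ₀ = 24.9° has h = 1 (meridians true) and k = cos φ₀ / cos φ along parallels.
Areal scale = h·k = 1 × cos φ₀ / cos φ; at 40.4°, h = 1.000, k = 1.191, so h·k = 1.191.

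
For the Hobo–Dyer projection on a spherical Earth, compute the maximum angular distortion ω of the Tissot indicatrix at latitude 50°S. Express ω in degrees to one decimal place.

23.9°

The Hobo–Dyer projection is cylindrical equal-area with φ₀ = 37.5°. Cylindrical equal-area (φ₀ = 37.5°): h = cos φ / cos 37.5° along meridians, k = cos 37.5° / cos φ along parallels; h·k = 1.
At 50°: h = 0.8102, k = 1.234; principal scales a = 1.234, b = 0.8102.
sin(ω/2) = (a − b)/(a + b) = 0.4240/2.044 = 0.2074, so ω = 2 arcsin(0.2074) ≈ 23.9°.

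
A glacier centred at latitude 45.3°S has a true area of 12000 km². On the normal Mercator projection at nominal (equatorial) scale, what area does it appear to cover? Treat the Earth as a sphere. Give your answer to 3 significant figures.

24300 km²

Mercator is conformal, so the point scale is isotropic: h = k = sec φ = 1/cos φ.
Areal scale = k² = sec²φ = 1/cos²(45.3°) = 1/0.7034² = 2.021.
Apparent area = 12000 × 2.021 ≈ 24300 km².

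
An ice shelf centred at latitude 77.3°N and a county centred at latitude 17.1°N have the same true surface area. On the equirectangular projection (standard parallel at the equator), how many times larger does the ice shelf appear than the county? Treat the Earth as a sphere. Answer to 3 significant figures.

4.35

In the plate carrée (x = Rλ, y = Rφ), meridians are true-scale (h = 1) and parallels are stretched by k = sec φ.
Areal scale at 77.3°: h·k = 1.000 × 4.549 = 4.549.
Areal scale at 17.1°: h·k = 1.000 × 1.046 = 1.046.
Ratio = 4.549/1.046 ≈ 4.35.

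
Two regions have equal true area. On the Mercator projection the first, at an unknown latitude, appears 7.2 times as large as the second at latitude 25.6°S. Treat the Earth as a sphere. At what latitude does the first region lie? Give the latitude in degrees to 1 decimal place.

For equal true areas on Mercator, apparent areas scale as sec²φ, so the ratio is cos²φ₂ / cos²φ₁.
cos²φ₂ / cos²φ₁ = 7.2  ⇒  cos φ₁ = cos 25.6° / √7.2 = 0.9018/2.683 = 0.3361.
φ₁ = arccos(0.3361) ≈ 70.4°.

70.4°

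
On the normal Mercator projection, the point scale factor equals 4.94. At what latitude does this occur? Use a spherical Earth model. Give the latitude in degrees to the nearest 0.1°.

78.3°

Mercator scale is k = sec φ = 1/cos φ.
1/cos φ = 4.94  ⇒  cos φ = 0.2024  ⇒  φ = arccos(0.2024) ≈ 78.3°.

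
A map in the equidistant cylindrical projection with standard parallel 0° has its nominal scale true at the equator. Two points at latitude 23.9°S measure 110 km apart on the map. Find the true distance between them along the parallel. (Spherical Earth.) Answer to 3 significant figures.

For the equirectangular projection with φ₀ = 0 (plate carrée), h = 1 along meridians and k = sec φ along parallels.
Along the parallel at 23.9°, map distances are exaggerated by k = sec 23.9° = 1.094.
True distance = 110 / 1.094 = 110 × cos 23.9° ≈ 101 km.

101 km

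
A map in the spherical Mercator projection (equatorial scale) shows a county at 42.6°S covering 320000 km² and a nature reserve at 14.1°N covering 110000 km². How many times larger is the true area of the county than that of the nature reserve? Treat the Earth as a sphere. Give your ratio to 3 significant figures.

Mercator's areal exaggeration is sec²φ; hence true area = (apparent area) · cos²φ.
True area of county: 320000 × cos²(42.6°) = 320000 × 0.5418 = 173400 km².
True area of nature reserve: 110000 × cos²(14.1°) = 110000 × 0.9407 = 103500 km².
Ratio = 173400 / 103500 ≈ 1.68.

1.68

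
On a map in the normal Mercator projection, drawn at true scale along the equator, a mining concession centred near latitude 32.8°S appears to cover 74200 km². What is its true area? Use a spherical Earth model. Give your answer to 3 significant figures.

The Mercator projection is conformal; its linear scale factor is the same in every direction and equals sec φ = 1/cos φ.
Areal scale = k² = sec²φ = 1/cos²(32.8°) = 1/0.8406² = 1.415.
True area = apparent / (areal scale) = 74200 / 1.415 ≈ 52400 km².

52400 km²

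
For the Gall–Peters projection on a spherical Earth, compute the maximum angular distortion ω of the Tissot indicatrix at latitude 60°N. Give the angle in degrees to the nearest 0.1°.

Gall–Peters is a cylindrical equal-area projection with standard parallels at ±45°. For cylindrical equal-area with standard parallel φ₀, h = cos φ / cos φ₀ and k = cos φ₀ / cos φ, so h·k = 1.
At 60°: h = 0.7071, k = 1.414; principal scales a = 1.414, b = 0.7071.
sin(ω/2) = (a − b)/(a + b) = 0.7071/2.121 = 0.3333, so ω = 2 arcsin(0.3333) ≈ 38.9°.

38.9°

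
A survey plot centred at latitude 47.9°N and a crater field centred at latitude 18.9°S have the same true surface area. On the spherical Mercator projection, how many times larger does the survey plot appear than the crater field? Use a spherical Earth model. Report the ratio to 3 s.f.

Mercator is conformal with k = sec φ, so areal scale = k² = sec²φ.
At 47.9°: sec²(47.9°) = 1/0.6704² = 2.225.
At 18.9°: sec²(18.9°) = 1/0.9461² = 1.117.
Ratio = 2.225/1.117 = cos²(18.9°)/cos²(47.9°) ≈ 1.99.

1.99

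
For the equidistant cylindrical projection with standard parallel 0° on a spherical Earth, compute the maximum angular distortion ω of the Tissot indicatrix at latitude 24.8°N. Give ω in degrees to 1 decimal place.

5.5°

For the equirectangular projection with φ₀ = 0 (plate carrée), h = 1 along meridians and k = sec φ along parallels.
At 24.8°: h = 1.000, k = 1.102; principal scales a = 1.102, b = 1.000.
sin(ω/2) = (a − b)/(a + b) = 0.1016/2.102 = 0.04834, so ω = 2 arcsin(0.04834) ≈ 5.5°.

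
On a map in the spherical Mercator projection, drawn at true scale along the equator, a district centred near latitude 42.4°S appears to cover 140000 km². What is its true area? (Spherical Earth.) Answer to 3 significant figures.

76300 km²

For Mercator, h = k = sec φ (a conformal cylindrical projection has a single point scale, 1/cos φ).
Areal scale = k² = sec²φ = 1/cos²(42.4°) = 1/0.7385² = 1.834.
True area = apparent / (areal scale) = 140000 / 1.834 ≈ 76300 km².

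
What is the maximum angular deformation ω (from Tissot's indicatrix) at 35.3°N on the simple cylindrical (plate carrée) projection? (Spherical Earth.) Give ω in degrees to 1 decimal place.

Plate carrée maps x = Rλ, y = Rφ. The meridian scale is h = 1 and the parallel scale is k = 1/cos φ = sec φ.
At 35.3°: h = 1.000, k = 1.225; principal scales a = 1.225, b = 1.000.
sin(ω/2) = (a − b)/(a + b) = 0.2253/2.225 = 0.1012, so ω = 2 arcsin(0.1012) ≈ 11.6°.

11.6°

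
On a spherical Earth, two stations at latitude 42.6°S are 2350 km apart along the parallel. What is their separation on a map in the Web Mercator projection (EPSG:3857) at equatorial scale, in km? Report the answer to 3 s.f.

For Mercator, h = k = sec φ (a conformal cylindrical projection has a single point scale, 1/cos φ).
Along the parallel, k = sec 42.6° = 1/0.7361 = 1.359.
Map distance = 2350 × 1.359 ≈ 3190 km.

3190 km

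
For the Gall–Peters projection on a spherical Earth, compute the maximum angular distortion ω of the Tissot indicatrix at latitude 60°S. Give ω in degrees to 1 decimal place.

Gall–Peters is a cylindrical equal-area projection with standard parallels at ±45°. For cylindrical equal-area with standard parallel φ₀, h = cos φ / cos φ₀ and k = cos φ₀ / cos φ, so h·k = 1.
At 60°: h = 0.7071, k = 1.414; principal scales a = 1.414, b = 0.7071.
sin(ω/2) = (a − b)/(a + b) = 0.7071/2.121 = 0.3333, so ω = 2 arcsin(0.3333) ≈ 38.9°.

38.9°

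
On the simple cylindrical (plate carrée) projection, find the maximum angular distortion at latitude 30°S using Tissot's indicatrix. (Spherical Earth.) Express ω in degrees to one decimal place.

8.2°

Plate carrée maps x = Rλ, y = Rφ. The meridian scale is h = 1 and the parallel scale is k = 1/cos φ = sec φ.
At 30°: h = 1.000, k = 1.155; principal scales a = 1.155, b = 1.000.
sin(ω/2) = (a − b)/(a + b) = 0.1547/2.155 = 0.07180, so ω = 2 arcsin(0.07180) ≈ 8.2°.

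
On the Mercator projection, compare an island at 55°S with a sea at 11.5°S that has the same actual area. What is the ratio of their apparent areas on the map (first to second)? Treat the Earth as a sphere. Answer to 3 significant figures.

2.92

Mercator is conformal with k = sec φ, so areal scale = k² = sec²φ.
At 55°: sec²(55°) = 1/0.5736² = 3.040.
At 11.5°: sec²(11.5°) = 1/0.9799² = 1.041.
Ratio = 3.040/1.041 = cos²(11.5°)/cos²(55°) ≈ 2.92.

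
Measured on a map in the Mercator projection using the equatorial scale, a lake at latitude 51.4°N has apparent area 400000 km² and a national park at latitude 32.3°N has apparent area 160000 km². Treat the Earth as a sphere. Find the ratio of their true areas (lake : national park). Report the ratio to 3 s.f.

1.36

Since Mercator area scale is 1/cos²φ, the true area equals the apparent area multiplied by cos²φ.
True area of lake: 400000 × cos²(51.4°) = 400000 × 0.3892 = 155700 km².
True area of national park: 160000 × cos²(32.3°) = 160000 × 0.7145 = 114300 km².
Ratio = 155700 / 114300 ≈ 1.36.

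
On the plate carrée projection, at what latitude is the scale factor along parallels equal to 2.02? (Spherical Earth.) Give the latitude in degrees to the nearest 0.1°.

60.3°

Plate carrée: h = 1, k = sec φ along parallels.
sec φ = 2.02  ⇒  cos φ = 0.4950  ⇒  φ ≈ 60.3°.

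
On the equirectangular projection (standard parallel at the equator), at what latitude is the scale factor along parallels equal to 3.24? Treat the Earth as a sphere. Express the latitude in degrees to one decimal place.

Plate carrée: h = 1, k = sec φ along parallels.
sec φ = 3.24  ⇒  cos φ = 0.3086  ⇒  φ ≈ 72.0°.

72.0°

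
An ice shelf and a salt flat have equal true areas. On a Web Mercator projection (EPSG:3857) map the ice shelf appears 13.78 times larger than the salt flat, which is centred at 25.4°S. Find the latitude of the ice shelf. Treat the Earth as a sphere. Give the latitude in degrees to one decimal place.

On Mercator, (apparent₁)/(apparent₂) = sec²φ₁ / sec²φ₂ when true areas are equal.
cos²φ₂ / cos²φ₁ = 13.78  ⇒  cos φ₁ = cos 25.4° / √13.78 = 0.9033/3.712 = 0.2433.
φ₁ = arccos(0.2433) ≈ 75.9°.

75.9°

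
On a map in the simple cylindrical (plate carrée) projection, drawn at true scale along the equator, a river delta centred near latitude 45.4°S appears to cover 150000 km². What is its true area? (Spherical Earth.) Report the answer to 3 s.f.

105000 km²

For the equirectangular projection with φ₀ = 0 (plate carrée), h = 1 along meridians and k = sec φ along parallels.
Areal scale = h·k = 1 × sec φ; at 45.4°, h = 1.000, k = 1.424, so h·k = 1.424.
True area = apparent / (areal scale) = 150000 / 1.424 ≈ 105000 km².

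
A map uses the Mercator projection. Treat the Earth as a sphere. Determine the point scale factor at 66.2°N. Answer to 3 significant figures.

2.48

Mercator is conformal, so the point scale is isotropic: h = k = sec φ = 1/cos φ.
k = 1/cos 66.2° = 1/0.4035 = 2.478.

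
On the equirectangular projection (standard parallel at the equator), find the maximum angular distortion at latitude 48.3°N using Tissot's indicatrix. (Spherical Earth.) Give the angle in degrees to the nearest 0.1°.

23.2°

Plate carrée maps x = Rλ, y = Rφ. The meridian scale is h = 1 and the parallel scale is k = 1/cos φ = sec φ.
At 48.3°: h = 1.000, k = 1.503; principal scales a = 1.503, b = 1.000.
sin(ω/2) = (a − b)/(a + b) = 0.5032/2.503 = 0.2010, so ω = 2 arcsin(0.2010) ≈ 23.2°.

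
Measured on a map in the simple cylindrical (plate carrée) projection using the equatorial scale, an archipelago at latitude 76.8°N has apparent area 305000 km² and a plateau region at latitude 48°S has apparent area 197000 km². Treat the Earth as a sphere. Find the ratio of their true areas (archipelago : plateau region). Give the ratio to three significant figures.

0.528

On the plate carrée, areal scale = h·k = 1 × sec φ, so true area = apparent × cos φ.
True area of archipelago: 305000 × cos(76.8°) = 305000 × 0.2284 = 69650 km².
True area of plateau region: 197000 × cos(48°) = 197000 × 0.6691 = 131800 km².
Ratio = 69650 / 131800 ≈ 0.528.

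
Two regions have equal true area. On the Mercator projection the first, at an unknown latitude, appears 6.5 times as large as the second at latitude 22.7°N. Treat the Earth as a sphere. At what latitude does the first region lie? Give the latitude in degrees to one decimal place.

Mercator areal scale is sec²φ, so apparent-area ratio = sec²φ₁ / sec²φ₂ = cos²φ₂ / cos²φ₁.
cos²φ₂ / cos²φ₁ = 6.5  ⇒  cos φ₁ = cos 22.7° / √6.5 = 0.9225/2.550 = 0.3618.
φ₁ = arccos(0.3618) ≈ 68.8°.

68.8°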